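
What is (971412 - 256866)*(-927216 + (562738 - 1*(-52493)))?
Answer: -222927633810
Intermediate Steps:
(971412 - 256866)*(-927216 + (562738 - 1*(-52493))) = 714546*(-927216 + (562738 + 52493)) = 714546*(-927216 + 615231) = 714546*(-311985) = -222927633810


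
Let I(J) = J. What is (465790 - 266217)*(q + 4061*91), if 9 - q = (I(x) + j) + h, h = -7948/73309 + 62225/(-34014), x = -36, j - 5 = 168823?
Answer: 99911498561513535545/2493532326 ≈ 4.0068e+10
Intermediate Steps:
j = 168828 (j = 5 + 168823 = 168828)
h = -4831995797/2493532326 (h = -7948*1/73309 + 62225*(-1/34014) = -7948/73309 - 62225/34014 = -4831995797/2493532326 ≈ -1.9378)
q = -420861034583461/2493532326 (q = 9 - ((-36 + 168828) - 4831995797/2493532326) = 9 - (168792 - 4831995797/2493532326) = 9 - 1*420883476374395/2493532326 = 9 - 420883476374395/2493532326 = -420861034583461/2493532326 ≈ -1.6878e+5)
(465790 - 266217)*(q + 4061*91) = (465790 - 266217)*(-420861034583461/2493532326 + 4061*91) = 199573*(-420861034583461/2493532326 + 369551) = 199573*(500626330022165/2493532326) = 99911498561513535545/2493532326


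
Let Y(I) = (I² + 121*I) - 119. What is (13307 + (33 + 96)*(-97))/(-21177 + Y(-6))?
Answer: -397/10993 ≈ -0.036114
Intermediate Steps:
Y(I) = -119 + I² + 121*I
(13307 + (33 + 96)*(-97))/(-21177 + Y(-6)) = (13307 + (33 + 96)*(-97))/(-21177 + (-119 + (-6)² + 121*(-6))) = (13307 + 129*(-97))/(-21177 + (-119 + 36 - 726)) = (13307 - 12513)/(-21177 - 809) = 794/(-21986) = 794*(-1/21986) = -397/10993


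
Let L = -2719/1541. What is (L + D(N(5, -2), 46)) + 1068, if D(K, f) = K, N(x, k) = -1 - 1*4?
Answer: 1635364/1541 ≈ 1061.2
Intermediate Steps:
L = -2719/1541 (L = -2719*1/1541 = -2719/1541 ≈ -1.7644)
N(x, k) = -5 (N(x, k) = -1 - 4 = -5)
(L + D(N(5, -2), 46)) + 1068 = (-2719/1541 - 5) + 1068 = -10424/1541 + 1068 = 1635364/1541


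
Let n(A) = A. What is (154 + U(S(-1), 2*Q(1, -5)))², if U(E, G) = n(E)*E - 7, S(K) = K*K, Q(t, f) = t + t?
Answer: 21904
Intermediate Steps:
Q(t, f) = 2*t
S(K) = K²
U(E, G) = -7 + E² (U(E, G) = E*E - 7 = E² - 7 = -7 + E²)
(154 + U(S(-1), 2*Q(1, -5)))² = (154 + (-7 + ((-1)²)²))² = (154 + (-7 + 1²))² = (154 + (-7 + 1))² = (154 - 6)² = 148² = 21904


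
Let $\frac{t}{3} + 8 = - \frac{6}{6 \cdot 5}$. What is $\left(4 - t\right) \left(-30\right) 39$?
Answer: $-33462$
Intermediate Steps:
$t = - \frac{123}{5}$ ($t = -24 + 3 \left(- \frac{6}{6 \cdot 5}\right) = -24 + 3 \left(- \frac{6}{30}\right) = -24 + 3 \left(\left(-6\right) \frac{1}{30}\right) = -24 + 3 \left(- \frac{1}{5}\right) = -24 - \frac{3}{5} = - \frac{123}{5} \approx -24.6$)
$\left(4 - t\right) \left(-30\right) 39 = \left(4 - - \frac{123}{5}\right) \left(-30\right) 39 = \left(4 + \frac{123}{5}\right) \left(-30\right) 39 = \frac{143}{5} \left(-30\right) 39 = \left(-858\right) 39 = -33462$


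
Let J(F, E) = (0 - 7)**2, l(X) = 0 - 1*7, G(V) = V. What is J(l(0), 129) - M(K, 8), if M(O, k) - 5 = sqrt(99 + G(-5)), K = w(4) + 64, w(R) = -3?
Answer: 44 - sqrt(94) ≈ 34.305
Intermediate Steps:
l(X) = -7 (l(X) = 0 - 7 = -7)
J(F, E) = 49 (J(F, E) = (-7)**2 = 49)
K = 61 (K = -3 + 64 = 61)
M(O, k) = 5 + sqrt(94) (M(O, k) = 5 + sqrt(99 - 5) = 5 + sqrt(94))
J(l(0), 129) - M(K, 8) = 49 - (5 + sqrt(94)) = 49 + (-5 - sqrt(94)) = 44 - sqrt(94)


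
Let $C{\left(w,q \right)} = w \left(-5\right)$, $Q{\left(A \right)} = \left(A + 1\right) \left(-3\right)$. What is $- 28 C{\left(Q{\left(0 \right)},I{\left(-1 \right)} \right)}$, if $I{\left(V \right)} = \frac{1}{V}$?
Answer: $-420$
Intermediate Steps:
$Q{\left(A \right)} = -3 - 3 A$ ($Q{\left(A \right)} = \left(1 + A\right) \left(-3\right) = -3 - 3 A$)
$C{\left(w,q \right)} = - 5 w$
$- 28 C{\left(Q{\left(0 \right)},I{\left(-1 \right)} \right)} = - 28 \left(- 5 \left(-3 - 0\right)\right) = - 28 \left(- 5 \left(-3 + 0\right)\right) = - 28 \left(\left(-5\right) \left(-3\right)\right) = \left(-28\right) 15 = -420$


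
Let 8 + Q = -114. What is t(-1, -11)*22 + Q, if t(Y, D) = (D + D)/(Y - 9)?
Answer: -368/5 ≈ -73.600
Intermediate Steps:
Q = -122 (Q = -8 - 114 = -122)
t(Y, D) = 2*D/(-9 + Y) (t(Y, D) = (2*D)/(-9 + Y) = 2*D/(-9 + Y))
t(-1, -11)*22 + Q = (2*(-11)/(-9 - 1))*22 - 122 = (2*(-11)/(-10))*22 - 122 = (2*(-11)*(-1/10))*22 - 122 = (11/5)*22 - 122 = 242/5 - 122 = -368/5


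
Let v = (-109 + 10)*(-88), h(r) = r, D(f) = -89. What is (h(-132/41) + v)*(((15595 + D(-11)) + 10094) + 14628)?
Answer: 14363809680/41 ≈ 3.5034e+8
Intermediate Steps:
v = 8712 (v = -99*(-88) = 8712)
(h(-132/41) + v)*(((15595 + D(-11)) + 10094) + 14628) = (-132/41 + 8712)*(((15595 - 89) + 10094) + 14628) = (-132*1/41 + 8712)*((15506 + 10094) + 14628) = (-132/41 + 8712)*(25600 + 14628) = (357060/41)*40228 = 14363809680/41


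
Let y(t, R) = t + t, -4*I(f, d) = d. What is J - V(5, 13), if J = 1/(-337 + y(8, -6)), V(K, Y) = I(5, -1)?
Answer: -325/1284 ≈ -0.25312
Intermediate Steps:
I(f, d) = -d/4
y(t, R) = 2*t
V(K, Y) = 1/4 (V(K, Y) = -1/4*(-1) = 1/4)
J = -1/321 (J = 1/(-337 + 2*8) = 1/(-337 + 16) = 1/(-321) = -1/321 ≈ -0.0031153)
J - V(5, 13) = -1/321 - 1*1/4 = -1/321 - 1/4 = -325/1284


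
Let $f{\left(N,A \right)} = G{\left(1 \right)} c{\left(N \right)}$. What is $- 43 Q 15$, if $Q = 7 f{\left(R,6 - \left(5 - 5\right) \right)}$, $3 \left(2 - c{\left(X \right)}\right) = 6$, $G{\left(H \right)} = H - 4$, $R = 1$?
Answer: $0$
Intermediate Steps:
$G{\left(H \right)} = -4 + H$
$c{\left(X \right)} = 0$ ($c{\left(X \right)} = 2 - 2 = 0$)
$f{\left(N,A \right)} = 0$ ($f{\left(N,A \right)} = \left(-4 + 1\right) 0 = \left(-3\right) 0 = 0$)
$Q = 0$ ($Q = 7 \cdot 0 = 0$)
$- 43 Q 15 = \left(-43\right) 0 \cdot 15 = 0 \cdot 15 = 0$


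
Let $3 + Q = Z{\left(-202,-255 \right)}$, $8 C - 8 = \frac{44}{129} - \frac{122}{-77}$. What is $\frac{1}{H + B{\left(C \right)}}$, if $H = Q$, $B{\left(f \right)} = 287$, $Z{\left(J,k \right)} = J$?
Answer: $\frac{1}{82} \approx 0.012195$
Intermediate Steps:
$C = \frac{49295}{39732}$ ($C = 1 + \frac{\frac{44}{129} - \frac{122}{-77}}{8} = 1 + \frac{44 \cdot \frac{1}{129} - - \frac{122}{77}}{8} = 1 + \frac{\frac{44}{129} + \frac{122}{77}}{8} = 1 + \frac{1}{8} \cdot \frac{19126}{9933} = 1 + \frac{9563}{39732} = \frac{49295}{39732} \approx 1.2407$)
$Q = -205$ ($Q = -3 - 202 = -205$)
$H = -205$
$\frac{1}{H + B{\left(C \right)}} = \frac{1}{-205 + 287} = \frac{1}{82}$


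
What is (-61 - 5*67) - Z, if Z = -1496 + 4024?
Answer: -2924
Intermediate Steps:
Z = 2528
(-61 - 5*67) - Z = (-61 - 5*67) - 1*2528 = (-61 - 335) - 2528 = -396 - 2528 = -2924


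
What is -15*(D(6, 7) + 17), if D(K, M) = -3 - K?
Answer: -120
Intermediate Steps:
-15*(D(6, 7) + 17) = -15*((-3 - 1*6) + 17) = -15*((-3 - 6) + 17) = -15*(-9 + 17) = -15*8 = -120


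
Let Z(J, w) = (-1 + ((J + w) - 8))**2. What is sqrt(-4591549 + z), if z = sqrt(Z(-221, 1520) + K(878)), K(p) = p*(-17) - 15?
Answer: sqrt(-4591549 + sqrt(1649159)) ≈ 2142.5*I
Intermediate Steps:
K(p) = -15 - 17*p (K(p) = -17*p - 15 = -15 - 17*p)
Z(J, w) = (-9 + J + w)**2 (Z(J, w) = (-1 + (-8 + J + w))**2 = (-9 + J + w)**2)
z = sqrt(1649159) (z = sqrt((-9 - 221 + 1520)**2 + (-15 - 17*878)) = sqrt(1290**2 + (-15 - 14926)) = sqrt(1664100 - 14941) = sqrt(1649159) ≈ 1284.2)
sqrt(-4591549 + z) = sqrt(-4591549 + sqrt(1649159))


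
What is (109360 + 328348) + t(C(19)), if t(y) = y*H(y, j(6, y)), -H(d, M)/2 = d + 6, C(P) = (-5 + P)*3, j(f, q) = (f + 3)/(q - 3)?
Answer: 433676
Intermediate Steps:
j(f, q) = (3 + f)/(-3 + q)
C(P) = -15 + 3*P
H(d, M) = -12 - 2*d (H(d, M) = -2*(d + 6) = -2*(6 + d) = -12 - 2*d)
t(y) = y*(-12 - 2*y)
(109360 + 328348) + t(C(19)) = (109360 + 328348) - 2*(-15 + 3*19)*(6 + (-15 + 3*19)) = 437708 - 2*(-15 + 57)*(6 + (-15 + 57)) = 437708 - 2*42*(6 + 42) = 437708 - 2*42*48 = 437708 - 4032 = 433676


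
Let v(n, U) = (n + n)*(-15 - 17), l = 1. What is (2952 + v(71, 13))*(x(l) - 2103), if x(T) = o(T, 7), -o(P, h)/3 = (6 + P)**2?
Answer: 3582000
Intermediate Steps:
o(P, h) = -3*(6 + P)**2
x(T) = -3*(6 + T)**2
v(n, U) = -64*n (v(n, U) = (2*n)*(-32) = -64*n)
(2952 + v(71, 13))*(x(l) - 2103) = (2952 - 64*71)*(-3*(6 + 1)**2 - 2103) = (2952 - 4544)*(-3*7**2 - 2103) = -1592*(-3*49 - 2103) = -1592*(-147 - 2103) = -1592*(-2250) = 3582000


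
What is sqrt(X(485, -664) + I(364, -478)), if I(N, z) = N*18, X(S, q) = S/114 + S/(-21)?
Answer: sqrt(4160341878)/798 ≈ 80.828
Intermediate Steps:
X(S, q) = -31*S/798 (X(S, q) = S*(1/114) + S*(-1/21) = S/114 - S/21 = -31*S/798)
I(N, z) = 18*N
sqrt(X(485, -664) + I(364, -478)) = sqrt(-31/798*485 + 18*364) = sqrt(-15035/798 + 6552) = sqrt(5213461/798) = sqrt(4160341878)/798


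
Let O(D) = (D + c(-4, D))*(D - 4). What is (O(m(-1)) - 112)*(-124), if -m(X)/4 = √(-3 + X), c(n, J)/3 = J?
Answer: 45632 - 15872*I ≈ 45632.0 - 15872.0*I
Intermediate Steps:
c(n, J) = 3*J
m(X) = -4*√(-3 + X)
O(D) = 4*D*(-4 + D) (O(D) = (D + 3*D)*(D - 4) = (4*D)*(-4 + D) = 4*D*(-4 + D))
(O(m(-1)) - 112)*(-124) = (4*(-4*√(-3 - 1))*(-4 - 4*√(-3 - 1)) - 112)*(-124) = (4*(-8*I)*(-4 - 8*I) - 112)*(-124) = (-32*I*(-4 - 8*I) - 112)*(-124) = (-112 - 32*I*(-4 - 8*I))*(-124) = 13888 + 3968*I*(-4 - 8*I)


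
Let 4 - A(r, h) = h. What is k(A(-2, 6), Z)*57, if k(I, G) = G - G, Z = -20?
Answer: 0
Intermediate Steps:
A(r, h) = 4 - h
k(I, G) = 0
k(A(-2, 6), Z)*57 = 0*57 = 0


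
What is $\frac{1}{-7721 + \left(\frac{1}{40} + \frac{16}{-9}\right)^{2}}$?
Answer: $- \frac{129600}{1000243439} \approx -0.00012957$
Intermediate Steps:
$\frac{1}{-7721 + \left(\frac{1}{40} + \frac{16}{-9}\right)^{2}} = \frac{1}{-7721 + \left(\frac{1}{40} + 16 \left(- \frac{1}{9}\right)\right)^{2}} = \frac{1}{-7721 + \left(\frac{1}{40} - \frac{16}{9}\right)^{2}} = \frac{1}{-7721 + \left(- \frac{631}{360}\right)^{2}} = \frac{1}{-7721 + \frac{398161}{129600}} = \frac{1}{- \frac{1000243439}{129600}} = - \frac{129600}{1000243439}$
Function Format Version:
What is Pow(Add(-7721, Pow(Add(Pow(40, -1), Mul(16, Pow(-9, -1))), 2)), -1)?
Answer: Rational(-129600, 1000243439) ≈ -0.00012957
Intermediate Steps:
Pow(Add(-7721, Pow(Add(Pow(40, -1), Mul(16, Pow(-9, -1))), 2)), -1) = Pow(Add(-7721, Pow(Add(Rational(1, 40), Mul(16, Rational(-1, 9))), 2)), -1) = Pow(Add(-7721, Pow(Add(Rational(1, 40), Rational(-16, 9)), 2)), -1) = Pow(Add(-7721, Pow(Rational(-631, 360), 2)), -1) = Pow(Add(-7721, Rational(398161, 129600)), -1) = Pow(Rational(-1000243439, 129600), -1) = Rational(-129600, 1000243439)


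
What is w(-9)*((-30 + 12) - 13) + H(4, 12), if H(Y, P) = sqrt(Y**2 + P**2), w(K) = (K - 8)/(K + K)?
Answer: -527/18 + 4*sqrt(10) ≈ -16.629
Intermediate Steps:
w(K) = (-8 + K)/(2*K) (w(K) = (-8 + K)/((2*K)) = (-8 + K)*(1/(2*K)) = (-8 + K)/(2*K))
H(Y, P) = sqrt(P**2 + Y**2)
w(-9)*((-30 + 12) - 13) + H(4, 12) = ((1/2)*(-8 - 9)/(-9))*((-30 + 12) - 13) + sqrt(12**2 + 4**2) = ((1/2)*(-1/9)*(-17))*(-18 - 13) + sqrt(144 + 16) = (17/18)*(-31) + sqrt(160) = -527/18 + 4*sqrt(10)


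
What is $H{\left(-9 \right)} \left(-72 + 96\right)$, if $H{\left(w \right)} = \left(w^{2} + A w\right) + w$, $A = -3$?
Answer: $2376$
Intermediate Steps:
$H{\left(w \right)} = w^{2} - 2 w$ ($H{\left(w \right)} = \left(w^{2} - 3 w\right) + w = w^{2} - 2 w$)
$H{\left(-9 \right)} \left(-72 + 96\right) = - 9 \left(-2 - 9\right) \left(-72 + 96\right) = \left(-9\right) \left(-11\right) 24 = 99 \cdot 24 = 2376$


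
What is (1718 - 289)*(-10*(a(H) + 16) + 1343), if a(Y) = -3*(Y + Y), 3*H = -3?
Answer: 1604767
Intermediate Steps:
H = -1 (H = (⅓)*(-3) = -1)
a(Y) = -6*Y
(1718 - 289)*(-10*(a(H) + 16) + 1343) = (1718 - 289)*(-10*(-6*(-1) + 16) + 1343) = 1429*(-10*(6 + 16) + 1343) = 1429*(-10*22 + 1343) = 1429*(-220 + 1343) = 1429*1123 = 1604767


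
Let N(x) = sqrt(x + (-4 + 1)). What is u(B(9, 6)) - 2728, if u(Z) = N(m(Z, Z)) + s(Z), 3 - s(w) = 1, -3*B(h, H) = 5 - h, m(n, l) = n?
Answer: -2726 + I*sqrt(15)/3 ≈ -2726.0 + 1.291*I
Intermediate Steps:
B(h, H) = -5/3 + h/3 (B(h, H) = -(5 - h)/3 = -5/3 + h/3)
s(w) = 2 (s(w) = 3 - 1*1 = 3 - 1 = 2)
N(x) = sqrt(-3 + x) (N(x) = sqrt(x - 3) = sqrt(-3 + x))
u(Z) = 2 + sqrt(-3 + Z) (u(Z) = sqrt(-3 + Z) + 2 = 2 + sqrt(-3 + Z))
u(B(9, 6)) - 2728 = (2 + sqrt(-3 + (-5/3 + (1/3)*9))) - 2728 = (2 + sqrt(-3 + (-5/3 + 3))) - 2728 = (2 + sqrt(-3 + 4/3)) - 2728 = (2 + sqrt(-5/3)) - 2728 = (2 + I*sqrt(15)/3) - 2728 = -2726 + I*sqrt(15)/3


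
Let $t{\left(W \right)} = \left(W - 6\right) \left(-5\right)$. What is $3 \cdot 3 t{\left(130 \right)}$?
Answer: $-5580$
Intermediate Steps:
$t{\left(W \right)} = 30 - 5 W$ ($t{\left(W \right)} = \left(-6 + W\right) \left(-5\right) = 30 - 5 W$)
$3 \cdot 3 t{\left(130 \right)} = 3 \cdot 3 \left(30 - 650\right) = 9 \left(30 - 650\right) = 9 \left(-620\right) = -5580$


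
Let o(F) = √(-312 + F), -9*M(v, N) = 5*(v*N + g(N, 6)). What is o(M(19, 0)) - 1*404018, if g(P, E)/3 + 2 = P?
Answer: -404018 + I*√2778/3 ≈ -4.0402e+5 + 17.569*I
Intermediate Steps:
g(P, E) = -6 + 3*P
M(v, N) = 10/3 - 5*N/3 - 5*N*v/9 (M(v, N) = -5*(v*N + (-6 + 3*N))/9 = -5*(N*v + (-6 + 3*N))/9 = -5*(-6 + 3*N + N*v)/9 = -(-30 + 15*N + 5*N*v)/9 = 10/3 - 5*N/3 - 5*N*v/9)
o(M(19, 0)) - 1*404018 = √(-312 + (10/3 - 5/3*0 - 5/9*0*19)) - 1*404018 = √(-312 + (10/3 + 0 + 0)) - 404018 = √(-312 + 10/3) - 404018 = √(-926/3) - 404018 = I*√2778/3 - 404018 = -404018 + I*√2778/3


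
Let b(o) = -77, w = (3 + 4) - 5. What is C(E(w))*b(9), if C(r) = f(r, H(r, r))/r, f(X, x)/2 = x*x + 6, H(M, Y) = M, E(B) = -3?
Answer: 770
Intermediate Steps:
w = 2 (w = 7 - 5 = 2)
f(X, x) = 12 + 2*x**2 (f(X, x) = 2*(x*x + 6) = 2*(x**2 + 6) = 2*(6 + x**2) = 12 + 2*x**2)
C(r) = (12 + 2*r**2)/r
C(E(w))*b(9) = (2*(-3) + 12/(-3))*(-77) = (-6 + 12*(-1/3))*(-77) = (-6 - 4)*(-77) = -10*(-77) = 770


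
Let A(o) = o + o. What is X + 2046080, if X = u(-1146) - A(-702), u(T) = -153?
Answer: 2047331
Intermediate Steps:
A(o) = 2*o
X = 1251 (X = -153 - 2*(-702) = -153 - 1*(-1404) = -153 + 1404 = 1251)
X + 2046080 = 1251 + 2046080 = 2047331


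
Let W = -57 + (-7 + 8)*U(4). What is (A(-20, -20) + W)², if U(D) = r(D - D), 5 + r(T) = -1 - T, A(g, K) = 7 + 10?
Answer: 2116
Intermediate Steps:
A(g, K) = 17
r(T) = -6 - T (r(T) = -5 + (-1 - T) = -6 - T)
U(D) = -6 (U(D) = -6 - (D - D) = -6 - 1*0 = -6 + 0 = -6)
W = -63 (W = -57 + (-7 + 8)*(-6) = -57 + 1*(-6) = -57 - 6 = -63)
(A(-20, -20) + W)² = (17 - 63)² = (-46)² = 2116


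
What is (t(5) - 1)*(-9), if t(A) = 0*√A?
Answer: 9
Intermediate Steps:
t(A) = 0
(t(5) - 1)*(-9) = (0 - 1)*(-9) = -1*(-9) = 9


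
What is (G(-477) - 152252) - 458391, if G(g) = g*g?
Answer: -383114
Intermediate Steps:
G(g) = g²
(G(-477) - 152252) - 458391 = ((-477)² - 152252) - 458391 = (227529 - 152252) - 458391 = 75277 - 458391 = -383114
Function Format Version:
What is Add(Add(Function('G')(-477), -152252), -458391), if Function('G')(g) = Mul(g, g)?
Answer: -383114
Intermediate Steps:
Function('G')(g) = Pow(g, 2)
Add(Add(Function('G')(-477), -152252), -458391) = Add(Add(Pow(-477, 2), -152252), -458391) = Add(Add(227529, -152252), -458391) = Add(75277, -458391) = -383114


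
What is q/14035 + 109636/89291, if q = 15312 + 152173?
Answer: 3298728879/250639837 ≈ 13.161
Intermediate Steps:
q = 167485
q/14035 + 109636/89291 = 167485/14035 + 109636/89291 = 167485*(1/14035) + 109636*(1/89291) = 33497/2807 + 109636/89291 = 3298728879/250639837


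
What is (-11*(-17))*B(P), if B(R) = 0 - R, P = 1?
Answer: -187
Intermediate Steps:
B(R) = -R
(-11*(-17))*B(P) = (-11*(-17))*(-1*1) = 187*(-1) = -187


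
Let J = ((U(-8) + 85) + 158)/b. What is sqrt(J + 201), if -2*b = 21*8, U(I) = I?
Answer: sqrt(349629)/42 ≈ 14.078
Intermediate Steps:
b = -84 (b = -21*8/2 = -1/2*168 = -84)
J = -235/84 (J = ((-8 + 85) + 158)/(-84) = (77 + 158)*(-1/84) = 235*(-1/84) = -235/84 ≈ -2.7976)
sqrt(J + 201) = sqrt(-235/84 + 201) = sqrt(16649/84) = sqrt(349629)/42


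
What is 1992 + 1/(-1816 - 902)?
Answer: 5414255/2718 ≈ 1992.0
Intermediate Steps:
1992 + 1/(-1816 - 902) = 1992 + 1/(-2718) = 1992 - 1/2718 = 5414255/2718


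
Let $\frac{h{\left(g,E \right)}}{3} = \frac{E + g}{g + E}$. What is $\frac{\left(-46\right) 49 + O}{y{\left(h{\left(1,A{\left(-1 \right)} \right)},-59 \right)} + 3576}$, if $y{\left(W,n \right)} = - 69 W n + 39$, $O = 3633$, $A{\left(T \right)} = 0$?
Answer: $\frac{1379}{15828} \approx 0.087124$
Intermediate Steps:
$h{\left(g,E \right)} = 3$ ($h{\left(g,E \right)} = 3 \frac{E + g}{g + E} = 3 \frac{E + g}{E + g} = 3 \cdot 1 = 3$)
$y{\left(W,n \right)} = 39 - 69 W n$ ($y{\left(W,n \right)} = - 69 W n + 39 = 39 - 69 W n$)
$\frac{\left(-46\right) 49 + O}{y{\left(h{\left(1,A{\left(-1 \right)} \right)},-59 \right)} + 3576} = \frac{\left(-46\right) 49 + 3633}{\left(39 - 207 \left(-59\right)\right) + 3576} = \frac{-2254 + 3633}{\left(39 + 12213\right) + 3576} = \frac{1379}{12252 + 3576} = \frac{1379}{15828}$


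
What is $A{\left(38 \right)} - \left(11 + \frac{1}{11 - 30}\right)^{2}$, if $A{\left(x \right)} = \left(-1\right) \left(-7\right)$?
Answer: $- \frac{40737}{361} \approx -112.84$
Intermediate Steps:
$A{\left(x \right)} = 7$
$A{\left(38 \right)} - \left(11 + \frac{1}{11 - 30}\right)^{2} = 7 - \left(11 + \frac{1}{11 - 30}\right)^{2} = 7 - \left(11 + \frac{1}{-19}\right)^{2} = 7 - \left(11 - \frac{1}{19}\right)^{2} = 7 - \left(\frac{208}{19}\right)^{2} = 7 - \frac{43264}{361} = - \frac{40737}{361}$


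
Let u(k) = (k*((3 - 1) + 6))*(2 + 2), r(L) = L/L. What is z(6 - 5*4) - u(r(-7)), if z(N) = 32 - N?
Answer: 14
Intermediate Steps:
r(L) = 1
u(k) = 32*k (u(k) = (k*(2 + 6))*4 = (k*8)*4 = (8*k)*4 = 32*k)
z(6 - 5*4) - u(r(-7)) = (32 - (6 - 5*4)) - 32 = (32 - (6 - 20)) - 1*32 = (32 - 1*(-14)) - 32 = (32 + 14) - 32 = 46 - 32 = 14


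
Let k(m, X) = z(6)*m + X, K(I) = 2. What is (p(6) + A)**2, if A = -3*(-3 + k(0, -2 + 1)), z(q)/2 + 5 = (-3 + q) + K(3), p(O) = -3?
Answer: 81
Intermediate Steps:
z(q) = -12 + 2*q (z(q) = -10 + 2*((-3 + q) + 2) = -10 + 2*(-1 + q) = -10 + (-2 + 2*q) = -12 + 2*q)
k(m, X) = X (k(m, X) = (-12 + 2*6)*m + X = (-12 + 12)*m + X = 0*m + X = 0 + X = X)
A = 12 (A = -3*(-3 + (-2 + 1)) = -3*(-3 - 1) = -3*(-4) = 12)
(p(6) + A)**2 = (-3 + 12)**2 = 9**2 = 81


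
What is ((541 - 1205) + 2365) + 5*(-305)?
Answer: 176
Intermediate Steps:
((541 - 1205) + 2365) + 5*(-305) = (-664 + 2365) - 1525 = 1701 - 1525 = 176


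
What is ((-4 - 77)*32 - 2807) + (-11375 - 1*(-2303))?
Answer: -14471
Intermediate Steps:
((-4 - 77)*32 - 2807) + (-11375 - 1*(-2303)) = (-81*32 - 2807) + (-11375 + 2303) = (-2592 - 2807) - 9072 = -5399 - 9072 = -14471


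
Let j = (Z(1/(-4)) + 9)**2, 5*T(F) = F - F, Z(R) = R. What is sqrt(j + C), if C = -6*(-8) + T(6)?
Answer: sqrt(1993)/4 ≈ 11.161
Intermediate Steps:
T(F) = 0 (T(F) = (F - F)/5 = (1/5)*0 = 0)
C = 48 (C = -6*(-8) + 0 = 48 + 0 = 48)
j = 1225/16 (j = (1/(-4) + 9)**2 = (-1/4 + 9)**2 = (35/4)**2 = 1225/16 ≈ 76.563)
sqrt(j + C) = sqrt(1225/16 + 48) = sqrt(1993/16) = sqrt(1993)/4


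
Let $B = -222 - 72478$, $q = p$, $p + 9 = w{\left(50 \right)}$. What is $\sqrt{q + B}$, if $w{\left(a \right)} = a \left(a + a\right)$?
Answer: $i \sqrt{67709} \approx 260.21 i$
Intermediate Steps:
$w{\left(a \right)} = 2 a^{2}$ ($w{\left(a \right)} = a 2 a = 2 a^{2}$)
$p = 4991$ ($p = -9 + 2 \cdot 50^{2} = -9 + 2 \cdot 2500 = -9 + 5000 = 4991$)
$q = 4991$
$B = -72700$ ($B = -222 - 72478 = -72700$)
$\sqrt{q + B} = \sqrt{4991 - 72700} = \sqrt{-67709} = i \sqrt{67709}$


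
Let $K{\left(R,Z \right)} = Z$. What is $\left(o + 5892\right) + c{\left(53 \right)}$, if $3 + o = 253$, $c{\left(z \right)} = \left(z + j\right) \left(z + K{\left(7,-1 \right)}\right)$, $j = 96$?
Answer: $13890$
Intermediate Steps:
$c{\left(z \right)} = \left(-1 + z\right) \left(96 + z\right)$ ($c{\left(z \right)} = \left(z + 96\right) \left(z - 1\right) = \left(96 + z\right) \left(-1 + z\right) = \left(-1 + z\right) \left(96 + z\right)$)
$o = 250$ ($o = -3 + 253 = 250$)
$\left(o + 5892\right) + c{\left(53 \right)} = \left(250 + 5892\right) + \left(-96 + 53^{2} + 95 \cdot 53\right) = 6142 + \left(-96 + 2809 + 5035\right) = 6142 + 7748 = 13890$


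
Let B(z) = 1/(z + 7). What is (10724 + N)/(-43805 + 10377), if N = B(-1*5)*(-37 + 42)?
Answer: -21453/66856 ≈ -0.32088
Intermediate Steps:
B(z) = 1/(7 + z)
N = 5/2 (N = (-37 + 42)/(7 - 1*5) = 5/(7 - 5) = 5/2 ≈ 2.5000)
(10724 + N)/(-43805 + 10377) = (10724 + 5/2)/(-43805 + 10377) = (21453/2)/(-33428) = (21453/2)*(-1/33428) = -21453/66856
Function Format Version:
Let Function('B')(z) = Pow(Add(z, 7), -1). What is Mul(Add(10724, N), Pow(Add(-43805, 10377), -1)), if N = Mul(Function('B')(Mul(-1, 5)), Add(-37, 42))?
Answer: Rational(-21453, 66856) ≈ -0.32088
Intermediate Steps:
Function('B')(z) = Pow(Add(7, z), -1)
N = Rational(5, 2) (N = Mul(Pow(Add(7, Mul(-1, 5)), -1), Add(-37, 42)) = Mul(Pow(Add(7, -5), -1), 5) = Mul(Pow(2, -1), 5) = Mul(Rational(1, 2), 5) = Rational(5, 2) ≈ 2.5000)
Mul(Add(10724, N), Pow(Add(-43805, 10377), -1)) = Mul(Add(10724, Rational(5, 2)), Pow(Add(-43805, 10377), -1)) = Mul(Rational(21453, 2), Pow(-33428, -1)) = Mul(Rational(21453, 2), Rational(-1, 33428)) = Rational(-21453, 66856)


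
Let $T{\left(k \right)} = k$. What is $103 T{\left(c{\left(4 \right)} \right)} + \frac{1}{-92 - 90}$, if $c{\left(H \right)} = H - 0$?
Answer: $\frac{74983}{182} \approx 411.99$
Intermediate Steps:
$c{\left(H \right)} = H$ ($c{\left(H \right)} = H + 0 = H$)
$103 T{\left(c{\left(4 \right)} \right)} + \frac{1}{-92 - 90} = 103 \cdot 4 + \frac{1}{-92 - 90} = 412 + \frac{1}{-182} = 412 - \frac{1}{182} = \frac{74983}{182}$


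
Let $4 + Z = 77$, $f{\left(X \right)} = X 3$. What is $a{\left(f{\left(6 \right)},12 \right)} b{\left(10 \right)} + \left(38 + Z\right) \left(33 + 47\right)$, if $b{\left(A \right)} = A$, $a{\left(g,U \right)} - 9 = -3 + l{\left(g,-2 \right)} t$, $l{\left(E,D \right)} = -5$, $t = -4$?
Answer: $9140$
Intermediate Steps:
$f{\left(X \right)} = 3 X$
$Z = 73$ ($Z = -4 + 77 = 73$)
$a{\left(g,U \right)} = 26$ ($a{\left(g,U \right)} = 9 - -17 = 9 + \left(-3 + 20\right) = 9 + 17 = 26$)
$a{\left(f{\left(6 \right)},12 \right)} b{\left(10 \right)} + \left(38 + Z\right) \left(33 + 47\right) = 26 \cdot 10 + \left(38 + 73\right) \left(33 + 47\right) = 260 + 111 \cdot 80 = 260 + 8880 = 9140$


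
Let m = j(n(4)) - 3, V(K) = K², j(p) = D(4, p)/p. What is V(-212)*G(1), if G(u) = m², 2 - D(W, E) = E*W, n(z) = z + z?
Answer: 2047761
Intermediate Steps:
n(z) = 2*z
D(W, E) = 2 - E*W
j(p) = (2 - 4*p)/p (j(p) = (2 - 1*p*4)/p = (2 - 4*p)/p)
m = -27/4 (m = (-4 + 2/((2*4))) - 3 = (-4 + 2/8) - 3 = (-4 + 2*(⅛)) - 3 = (-4 + ¼) - 3 = -15/4 - 3 = -27/4 ≈ -6.7500)
G(u) = 729/16 (G(u) = (-27/4)² = 729/16)
V(-212)*G(1) = (-212)²*(729/16) = 44944*(729/16) = 2047761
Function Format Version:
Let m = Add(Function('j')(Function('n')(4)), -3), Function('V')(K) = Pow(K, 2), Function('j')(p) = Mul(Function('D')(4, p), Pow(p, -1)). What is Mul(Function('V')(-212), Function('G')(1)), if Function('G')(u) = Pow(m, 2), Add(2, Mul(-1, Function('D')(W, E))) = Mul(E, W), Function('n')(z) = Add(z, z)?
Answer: 2047761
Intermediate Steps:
Function('n')(z) = Mul(2, z)
Function('D')(W, E) = Add(2, Mul(-1, E, W)) (Function('D')(W, E) = Add(2, Mul(-1, Mul(E, W))) = Add(2, Mul(-1, E, W)))
Function('j')(p) = Mul(Pow(p, -1), Add(2, Mul(-4, p))) (Function('j')(p) = Mul(Add(2, Mul(-1, p, 4)), Pow(p, -1)) = Mul(Add(2, Mul(-4, p)), Pow(p, -1)) = Mul(Pow(p, -1), Add(2, Mul(-4, p))))
m = Rational(-27, 4) (m = Add(Add(-4, Mul(2, Pow(Mul(2, 4), -1))), -3) = Add(Add(-4, Mul(2, Pow(8, -1))), -3) = Add(Add(-4, Mul(2, Rational(1, 8))), -3) = Add(Add(-4, Rational(1, 4)), -3) = Add(Rational(-15, 4), -3) = Rational(-27, 4) ≈ -6.7500)
Function('G')(u) = Rational(729, 16) (Function('G')(u) = Pow(Rational(-27, 4), 2) = Rational(729, 16))
Mul(Function('V')(-212), Function('G')(1)) = Mul(Pow(-212, 2), Rational(729, 16)) = Mul(44944, Rational(729, 16)) = 2047761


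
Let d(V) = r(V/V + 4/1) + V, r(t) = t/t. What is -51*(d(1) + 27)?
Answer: -1479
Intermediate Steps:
r(t) = 1
d(V) = 1 + V
-51*(d(1) + 27) = -51*((1 + 1) + 27) = -51*(2 + 27) = -51*29 = -1479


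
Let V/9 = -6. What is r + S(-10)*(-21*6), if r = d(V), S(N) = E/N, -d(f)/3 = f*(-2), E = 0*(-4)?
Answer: -324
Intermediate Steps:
E = 0
V = -54 (V = 9*(-6) = -54)
d(f) = 6*f (d(f) = -3*f*(-2) = -(-6)*f = 6*f)
S(N) = 0 (S(N) = 0/N = 0)
r = -324 (r = 6*(-54) = -324)
r + S(-10)*(-21*6) = -324 + 0*(-21*6) = -324 + 0*(-126) = -324 + 0 = -324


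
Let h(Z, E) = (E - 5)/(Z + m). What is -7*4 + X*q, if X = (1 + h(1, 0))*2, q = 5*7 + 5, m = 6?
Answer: -36/7 ≈ -5.1429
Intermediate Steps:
h(Z, E) = (-5 + E)/(6 + Z) (h(Z, E) = (E - 5)/(Z + 6) = (-5 + E)/(6 + Z))
q = 40 (q = 35 + 5 = 40)
X = 4/7 (X = (1 + (-5 + 0)/(6 + 1))*2 = (1 - 5/7)*2 = (2/7)*2 = 4/7 ≈ 0.57143)
-7*4 + X*q = -7*4 + (4/7)*40 = -28 + 160/7 = -36/7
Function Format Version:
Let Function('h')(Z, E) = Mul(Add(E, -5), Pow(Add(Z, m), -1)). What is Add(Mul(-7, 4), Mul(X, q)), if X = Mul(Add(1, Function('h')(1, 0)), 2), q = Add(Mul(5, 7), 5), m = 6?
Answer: Rational(-36, 7) ≈ -5.1429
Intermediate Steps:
Function('h')(Z, E) = Mul(Pow(Add(6, Z), -1), Add(-5, E)) (Function('h')(Z, E) = Mul(Add(E, -5), Pow(Add(Z, 6), -1)) = Mul(Add(-5, E), Pow(Add(6, Z), -1)) = Mul(Pow(Add(6, Z), -1), Add(-5, E)))
q = 40 (q = Add(35, 5) = 40)
X = Rational(4, 7) (X = Mul(Add(1, Mul(Pow(Add(6, 1), -1), Add(-5, 0))), 2) = Mul(Add(1, Mul(Pow(7, -1), -5)), 2) = Mul(Add(1, Mul(Rational(1, 7), -5)), 2) = Mul(Add(1, Rational(-5, 7)), 2) = Mul(Rational(2, 7), 2) = Rational(4, 7) ≈ 0.57143)
Add(Mul(-7, 4), Mul(X, q)) = Add(Mul(-7, 4), Mul(Rational(4, 7), 40)) = Add(-28, Rational(160, 7)) = Rational(-36, 7)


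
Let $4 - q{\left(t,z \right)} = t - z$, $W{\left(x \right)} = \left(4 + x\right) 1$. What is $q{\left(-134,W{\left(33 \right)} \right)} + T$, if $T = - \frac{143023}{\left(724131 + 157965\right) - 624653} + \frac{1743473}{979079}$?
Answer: $\frac{44418795228197}{252057034997} \approx 176.23$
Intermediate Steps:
$W{\left(x \right)} = 4 + x$
$q{\left(t,z \right)} = 4 + z - t$ ($q{\left(t,z \right)} = 4 - \left(t - z\right) = 4 + z - t$)
$T = \frac{308814103722}{252057034997}$ ($T = - \frac{143023}{882096 - 624653} + 1743473 \cdot \frac{1}{979079} = - \frac{143023}{257443} + \frac{1743473}{979079} = \frac{308814103722}{252057034997} \approx 1.2252$)
$q{\left(-134,W{\left(33 \right)} \right)} + T = \left(4 + \left(4 + 33\right) - -134\right) + \frac{308814103722}{252057034997} = \left(4 + 37 + 134\right) + \frac{308814103722}{252057034997} = 175 + \frac{308814103722}{252057034997} = \frac{44418795228197}{252057034997}$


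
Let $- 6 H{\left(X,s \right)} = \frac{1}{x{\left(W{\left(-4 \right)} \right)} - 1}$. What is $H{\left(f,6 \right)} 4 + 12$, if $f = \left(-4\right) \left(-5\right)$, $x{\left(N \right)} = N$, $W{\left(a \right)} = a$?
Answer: $\frac{182}{15} \approx 12.133$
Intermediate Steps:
$f = 20$
$H{\left(X,s \right)} = \frac{1}{30}$ ($H{\left(X,s \right)} = - \frac{1}{6 \left(-4 - 1\right)} = - \frac{1}{6 \left(-5\right)} = \left(- \frac{1}{6}\right) \left(- \frac{1}{5}\right) = \frac{1}{30}$)
$H{\left(f,6 \right)} 4 + 12 = \frac{1}{30} \cdot 4 + 12 = \frac{2}{15} + 12 = \frac{182}{15}$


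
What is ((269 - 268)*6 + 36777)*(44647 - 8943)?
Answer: 1313300232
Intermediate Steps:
((269 - 268)*6 + 36777)*(44647 - 8943) = (1*6 + 36777)*35704 = (6 + 36777)*35704 = 36783*35704 = 1313300232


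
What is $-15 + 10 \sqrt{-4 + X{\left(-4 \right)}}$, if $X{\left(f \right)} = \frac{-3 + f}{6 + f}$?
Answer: $-15 + 5 i \sqrt{30} \approx -15.0 + 27.386 i$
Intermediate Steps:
$X{\left(f \right)} = \frac{-3 + f}{6 + f}$
$-15 + 10 \sqrt{-4 + X{\left(-4 \right)}} = -15 + 10 \sqrt{-4 + \frac{-3 - 4}{6 - 4}} = -15 + 10 \sqrt{-4 + \frac{1}{2} \left(-7\right)} = -15 + 10 \sqrt{-4 - \frac{7}{2}} = -15 + 10 \sqrt{- \frac{15}{2}} = -15 + 10 \frac{i \sqrt{30}}{2} = -15 + 5 i \sqrt{30}$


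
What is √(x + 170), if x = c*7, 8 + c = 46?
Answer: 2*√109 ≈ 20.881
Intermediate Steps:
c = 38 (c = -8 + 46 = 38)
x = 266 (x = 38*7 = 266)
√(x + 170) = √(266 + 170) = √436 = 2*√109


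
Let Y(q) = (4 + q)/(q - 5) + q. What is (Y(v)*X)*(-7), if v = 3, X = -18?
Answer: -63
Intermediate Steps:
Y(q) = q + (4 + q)/(-5 + q) (Y(q) = (4 + q)/(-5 + q) + q = q + (4 + q)/(-5 + q))
(Y(v)*X)*(-7) = (((4 + 3² - 4*3)/(-5 + 3))*(-18))*(-7) = (((4 + 9 - 12)/(-2))*(-18))*(-7) = (-½*1*(-18))*(-7) = -½*(-18)*(-7) = 9*(-7) = -63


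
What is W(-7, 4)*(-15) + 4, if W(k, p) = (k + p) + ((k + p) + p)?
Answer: 34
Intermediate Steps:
W(k, p) = 2*k + 3*p (W(k, p) = (k + p) + (k + 2*p) = 2*k + 3*p)
W(-7, 4)*(-15) + 4 = (2*(-7) + 3*4)*(-15) + 4 = (-14 + 12)*(-15) + 4 = -2*(-15) + 4 = 30 + 4 = 34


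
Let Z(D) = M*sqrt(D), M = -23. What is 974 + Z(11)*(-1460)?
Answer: 974 + 33580*sqrt(11) ≈ 1.1235e+5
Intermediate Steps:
Z(D) = -23*sqrt(D)
974 + Z(11)*(-1460) = 974 - 23*sqrt(11)*(-1460) = 974 + 33580*sqrt(11)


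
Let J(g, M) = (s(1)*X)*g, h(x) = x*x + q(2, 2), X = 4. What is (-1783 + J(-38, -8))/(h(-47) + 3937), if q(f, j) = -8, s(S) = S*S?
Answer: -215/682 ≈ -0.31525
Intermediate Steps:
s(S) = S²
h(x) = -8 + x² (h(x) = x*x - 8 = x² - 8 = -8 + x²)
J(g, M) = 4*g (J(g, M) = (1²*4)*g = (1*4)*g = 4*g)
(-1783 + J(-38, -8))/(h(-47) + 3937) = (-1783 + 4*(-38))/((-8 + (-47)²) + 3937) = (-1783 - 152)/((-8 + 2209) + 3937) = -1935/(2201 + 3937) = -1935/6138 = -1935*1/6138 = -215/682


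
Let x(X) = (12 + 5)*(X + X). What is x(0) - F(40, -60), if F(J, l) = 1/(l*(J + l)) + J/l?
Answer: 799/1200 ≈ 0.66583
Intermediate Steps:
x(X) = 34*X (x(X) = 17*(2*X) = 34*X)
F(J, l) = J/l + 1/(l*(J + l))
x(0) - F(40, -60) = 34*0 - (1 + 40² + 40*(-60))/((-60)*(40 - 60)) = 0 - (-1)*(1 + 1600 - 2400)/(60*(-20)) = 0 - (-1)*(-1)*(-799)/(60*20) = 0 - 1*(-799/1200) = 0 + 799/1200 = 799/1200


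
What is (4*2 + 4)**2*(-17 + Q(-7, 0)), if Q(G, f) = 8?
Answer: -1296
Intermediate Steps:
(4*2 + 4)**2*(-17 + Q(-7, 0)) = (4*2 + 4)**2*(-17 + 8) = (8 + 4)**2*(-9) = 12**2*(-9) = 144*(-9) = -1296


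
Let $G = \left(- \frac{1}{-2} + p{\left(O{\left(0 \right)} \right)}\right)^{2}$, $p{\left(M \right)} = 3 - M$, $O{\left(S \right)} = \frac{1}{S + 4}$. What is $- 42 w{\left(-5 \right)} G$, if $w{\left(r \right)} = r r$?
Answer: $- \frac{88725}{8} \approx -11091.0$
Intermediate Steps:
$O{\left(S \right)} = \frac{1}{4 + S}$
$G = \frac{169}{16}$ ($G = \left(- \frac{1}{-2} + \left(3 - \frac{1}{4 + 0}\right)\right)^{2} = \left(\left(-1\right) \left(- \frac{1}{2}\right) + \left(3 - \frac{1}{4}\right)\right)^{2} = \left(\frac{1}{2} + \left(3 - \frac{1}{4}\right)\right)^{2} = \left(\frac{1}{2} + \frac{11}{4}\right)^{2} = \left(\frac{13}{4}\right)^{2} = \frac{169}{16} \approx 10.563$)
$w{\left(r \right)} = r^{2}$
$- 42 w{\left(-5 \right)} G = - 42 \left(-5\right)^{2} \cdot \frac{169}{16} = \left(-42\right) 25 \cdot \frac{169}{16} = \left(-1050\right) \frac{169}{16} = - \frac{88725}{8}$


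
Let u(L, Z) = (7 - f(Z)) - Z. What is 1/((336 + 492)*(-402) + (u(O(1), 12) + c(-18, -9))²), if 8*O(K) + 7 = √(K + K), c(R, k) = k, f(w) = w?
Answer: -1/332180 ≈ -3.0104e-6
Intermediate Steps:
O(K) = -7/8 + √2*√K/8 (O(K) = -7/8 + √(K + K)/8 = -7/8 + √(2*K)/8 = -7/8 + (√2*√K)/8 = -7/8 + √2*√K/8)
u(L, Z) = 7 - 2*Z (u(L, Z) = (7 - Z) - Z = 7 - 2*Z)
1/((336 + 492)*(-402) + (u(O(1), 12) + c(-18, -9))²) = 1/((336 + 492)*(-402) + ((7 - 2*12) - 9)²) = 1/(828*(-402) + ((7 - 24) - 9)²) = 1/(-332856 + (-17 - 9)²) = 1/(-332856 + (-26)²) = 1/(-332856 + 676) = 1/(-332180) = -1/332180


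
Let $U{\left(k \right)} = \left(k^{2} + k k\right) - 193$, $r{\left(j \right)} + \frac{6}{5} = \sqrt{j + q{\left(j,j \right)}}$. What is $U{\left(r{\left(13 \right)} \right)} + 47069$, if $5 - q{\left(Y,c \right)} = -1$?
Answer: $\frac{1172922}{25} - \frac{24 \sqrt{19}}{5} \approx 46896.0$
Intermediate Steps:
$q{\left(Y,c \right)} = 6$ ($q{\left(Y,c \right)} = 5 - -1 = 5 + 1 = 6$)
$r{\left(j \right)} = - \frac{6}{5} + \sqrt{6 + j}$ ($r{\left(j \right)} = - \frac{6}{5} + \sqrt{j + 6} = - \frac{6}{5} + \sqrt{6 + j}$)
$U{\left(k \right)} = -193 + 2 k^{2}$ ($U{\left(k \right)} = \left(k^{2} + k^{2}\right) - 193 = 2 k^{2} - 193 = -193 + 2 k^{2}$)
$U{\left(r{\left(13 \right)} \right)} + 47069 = \left(-193 + 2 \left(- \frac{6}{5} + \sqrt{6 + 13}\right)^{2}\right) + 47069 = \left(-193 + 2 \left(- \frac{6}{5} + \sqrt{19}\right)^{2}\right) + 47069 = 46876 + 2 \left(- \frac{6}{5} + \sqrt{19}\right)^{2}$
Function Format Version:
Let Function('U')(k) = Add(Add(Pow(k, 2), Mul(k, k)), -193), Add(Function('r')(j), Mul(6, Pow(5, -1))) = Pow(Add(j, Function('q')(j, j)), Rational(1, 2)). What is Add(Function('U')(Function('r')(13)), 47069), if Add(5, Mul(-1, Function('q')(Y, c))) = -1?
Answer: Add(Rational(1172922, 25), Mul(Rational(-24, 5), Pow(19, Rational(1, 2)))) ≈ 46896.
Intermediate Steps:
Function('q')(Y, c) = 6 (Function('q')(Y, c) = Add(5, Mul(-1, -1)) = Add(5, 1) = 6)
Function('r')(j) = Add(Rational(-6, 5), Pow(Add(6, j), Rational(1, 2))) (Function('r')(j) = Add(Rational(-6, 5), Pow(Add(j, 6), Rational(1, 2))) = Add(Rational(-6, 5), Pow(Add(6, j), Rational(1, 2))))
Function('U')(k) = Add(-193, Mul(2, Pow(k, 2))) (Function('U')(k) = Add(Add(Pow(k, 2), Pow(k, 2)), -193) = Add(Mul(2, Pow(k, 2)), -193) = Add(-193, Mul(2, Pow(k, 2))))
Add(Function('U')(Function('r')(13)), 47069) = Add(Add(-193, Mul(2, Pow(Add(Rational(-6, 5), Pow(Add(6, 13), Rational(1, 2))), 2))), 47069) = Add(Add(-193, Mul(2, Pow(Add(Rational(-6, 5), Pow(19, Rational(1, 2))), 2))), 47069) = Add(46876, Mul(2, Pow(Add(Rational(-6, 5), Pow(19, Rational(1, 2))), 2)))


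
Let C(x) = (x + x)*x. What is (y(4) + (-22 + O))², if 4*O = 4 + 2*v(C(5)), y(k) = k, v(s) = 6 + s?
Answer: 121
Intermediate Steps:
C(x) = 2*x² (C(x) = (2*x)*x = 2*x²)
O = 29 (O = (4 + 2*(6 + 2*5²))/4 = (4 + 2*(6 + 2*25))/4 = (4 + 2*(6 + 50))/4 = (4 + 2*56)/4 = (4 + 112)/4 = (¼)*116 = 29)
(y(4) + (-22 + O))² = (4 + (-22 + 29))² = (4 + 7)² = 11² = 121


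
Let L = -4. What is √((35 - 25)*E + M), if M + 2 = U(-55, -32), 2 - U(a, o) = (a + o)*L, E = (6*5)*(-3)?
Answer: 4*I*√78 ≈ 35.327*I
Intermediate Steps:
E = -90 (E = 30*(-3) = -90)
U(a, o) = 2 + 4*a + 4*o (U(a, o) = 2 - (a + o)*(-4) = 2 - (-4*a - 4*o) = 2 + (4*a + 4*o) = 2 + 4*a + 4*o)
M = -348 (M = -2 + (2 + 4*(-55) + 4*(-32)) = -2 + (2 - 220 - 128) = -2 - 346 = -348)
√((35 - 25)*E + M) = √((35 - 25)*(-90) - 348) = √(10*(-90) - 348) = √(-900 - 348) = √(-1248) = 4*I*√78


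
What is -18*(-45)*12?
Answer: 9720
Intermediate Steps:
-18*(-45)*12 = -(-810)*12 = -1*(-9720) = 9720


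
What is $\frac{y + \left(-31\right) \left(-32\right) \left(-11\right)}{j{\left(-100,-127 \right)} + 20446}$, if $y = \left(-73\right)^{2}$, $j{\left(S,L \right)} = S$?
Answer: $- \frac{1861}{6782} \approx -0.2744$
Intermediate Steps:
$y = 5329$
$\frac{y + \left(-31\right) \left(-32\right) \left(-11\right)}{j{\left(-100,-127 \right)} + 20446} = \frac{5329 + \left(-31\right) \left(-32\right) \left(-11\right)}{-100 + 20446} = \frac{5329 + 992 \left(-11\right)}{20346} = \left(5329 - 10912\right) \frac{1}{20346} = \left(-5583\right) \frac{1}{20346} = - \frac{1861}{6782}$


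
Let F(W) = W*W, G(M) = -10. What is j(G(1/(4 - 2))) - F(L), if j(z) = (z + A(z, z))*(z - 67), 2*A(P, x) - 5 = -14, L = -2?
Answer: 2225/2 ≈ 1112.5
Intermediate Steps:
A(P, x) = -9/2 (A(P, x) = 5/2 + (½)*(-14) = 5/2 - 7 = -9/2)
j(z) = (-67 + z)*(-9/2 + z) (j(z) = (z - 9/2)*(z - 67) = (-9/2 + z)*(-67 + z) = (-67 + z)*(-9/2 + z))
F(W) = W²
j(G(1/(4 - 2))) - F(L) = (603/2 + (-10)² - 143/2*(-10)) - 1*(-2)² = (603/2 + 100 + 715) - 1*4 = 2233/2 - 4 = 2225/2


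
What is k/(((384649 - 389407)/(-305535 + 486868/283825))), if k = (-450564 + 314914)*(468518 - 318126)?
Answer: -35382108024774906472/27008787 ≈ -1.3100e+12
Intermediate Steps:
k = -20400674800 (k = -135650*150392 = -20400674800)
k/(((384649 - 389407)/(-305535 + 486868/283825))) = -20400674800*(-305535 + 486868/283825)/(384649 - 389407) = -20400674800/((-4758/(-305535 + 486868*(1/283825)))) = -20400674800/((-4758/(-305535 + 486868/283825))) = -20400674800/((-4758/(-86717984507/283825))) = -20400674800/((-4758*(-283825/86717984507))) = -20400674800/1350439350/86717984507 = -20400674800*86717984507/1350439350 = -35382108024774906472/27008787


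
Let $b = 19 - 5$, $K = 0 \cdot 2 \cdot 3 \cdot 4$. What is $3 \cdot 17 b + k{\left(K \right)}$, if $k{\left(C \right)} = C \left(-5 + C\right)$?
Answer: $714$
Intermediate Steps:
$K = 0$ ($K = 0 \cdot 3 \cdot 4 = 0 \cdot 4 = 0$)
$b = 14$
$3 \cdot 17 b + k{\left(K \right)} = 3 \cdot 17 \cdot 14 + 0 \left(-5 + 0\right) = 51 \cdot 14 + 0 \left(-5\right) = 714 + 0 = 714$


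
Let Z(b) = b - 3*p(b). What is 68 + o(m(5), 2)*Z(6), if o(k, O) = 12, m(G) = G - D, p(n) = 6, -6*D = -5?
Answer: -76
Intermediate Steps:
D = ⅚ (D = -⅙*(-5) = ⅚ ≈ 0.83333)
m(G) = -⅚ + G (m(G) = G - 1*⅚ = G - ⅚ = -⅚ + G)
Z(b) = -18 + b (Z(b) = b - 3*6 = b - 18 = -18 + b)
68 + o(m(5), 2)*Z(6) = 68 + 12*(-18 + 6) = 68 + 12*(-12) = 68 - 144 = -76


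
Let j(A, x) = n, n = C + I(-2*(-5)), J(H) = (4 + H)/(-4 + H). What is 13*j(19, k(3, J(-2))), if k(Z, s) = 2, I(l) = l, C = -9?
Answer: 13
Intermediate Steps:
J(H) = (4 + H)/(-4 + H)
n = 1 (n = -9 - 2*(-5) = -9 + 10 = 1)
j(A, x) = 1
13*j(19, k(3, J(-2))) = 13*1 = 13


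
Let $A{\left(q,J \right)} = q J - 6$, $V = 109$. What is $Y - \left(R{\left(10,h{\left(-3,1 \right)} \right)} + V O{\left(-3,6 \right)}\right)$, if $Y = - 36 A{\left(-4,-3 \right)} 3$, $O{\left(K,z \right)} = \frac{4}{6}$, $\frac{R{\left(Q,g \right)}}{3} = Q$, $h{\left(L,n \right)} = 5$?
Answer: $- \frac{2252}{3} \approx -750.67$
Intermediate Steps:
$A{\left(q,J \right)} = -6 + J q$ ($A{\left(q,J \right)} = J q - 6 = -6 + J q$)
$R{\left(Q,g \right)} = 3 Q$
$O{\left(K,z \right)} = \frac{2}{3}$ ($O{\left(K,z \right)} = 4 \cdot \frac{1}{6} = \frac{2}{3}$)
$Y = -648$ ($Y = - 36 \left(-6 - -12\right) 3 = - 36 \left(-6 + 12\right) 3 = \left(-36\right) 6 \cdot 3 = \left(-216\right) 3 = -648$)
$Y - \left(R{\left(10,h{\left(-3,1 \right)} \right)} + V O{\left(-3,6 \right)}\right) = -648 - \left(3 \cdot 10 + 109 \cdot \frac{2}{3}\right) = -648 - \left(30 + \frac{218}{3}\right) = -648 - \frac{308}{3} = - \frac{2252}{3}$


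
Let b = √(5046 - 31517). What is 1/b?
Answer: -I*√26471/26471 ≈ -0.0061463*I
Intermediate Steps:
b = I*√26471 (b = √(-26471) = I*√26471 ≈ 162.7*I)
1/b = 1/(I*√26471) = -I*√26471/26471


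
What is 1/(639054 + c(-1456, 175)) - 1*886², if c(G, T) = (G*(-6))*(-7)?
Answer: -453650758391/577902 ≈ -7.8500e+5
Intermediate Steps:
c(G, T) = 42*G (c(G, T) = -6*G*(-7) = 42*G)
1/(639054 + c(-1456, 175)) - 1*886² = 1/(639054 + 42*(-1456)) - 1*886² = 1/(639054 - 61152) - 1*784996 = 1/577902 - 784996 = -453650758391/577902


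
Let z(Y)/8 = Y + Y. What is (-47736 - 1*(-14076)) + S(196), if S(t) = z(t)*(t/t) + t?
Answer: -30328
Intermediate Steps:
z(Y) = 16*Y (z(Y) = 8*(Y + Y) = 8*(2*Y) = 16*Y)
S(t) = 17*t (S(t) = (16*t)*(t/t) + t = (16*t)*1 + t = 16*t + t = 17*t)
(-47736 - 1*(-14076)) + S(196) = (-47736 - 1*(-14076)) + 17*196 = (-47736 + 14076) + 3332 = -33660 + 3332 = -30328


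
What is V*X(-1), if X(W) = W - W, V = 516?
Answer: 0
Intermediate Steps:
X(W) = 0
V*X(-1) = 516*0 = 0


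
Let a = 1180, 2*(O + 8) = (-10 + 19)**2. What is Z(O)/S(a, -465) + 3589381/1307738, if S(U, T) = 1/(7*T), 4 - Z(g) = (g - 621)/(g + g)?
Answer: -361156577095/8500297 ≈ -42488.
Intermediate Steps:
O = 65/2 (O = -8 + (-10 + 19)**2/2 = -8 + (1/2)*9**2 = -8 + (1/2)*81 = -8 + 81/2 = 65/2 ≈ 32.500)
Z(g) = 4 - (-621 + g)/(2*g) (Z(g) = 4 - (g - 621)/(g + g) = 4 - (-621 + g)/(2*g))
S(U, T) = 1/(7*T)
Z(O)/S(a, -465) + 3589381/1307738 = ((621 + 7*(65/2))/(2*(65/2)))/(((1/7)/(-465))) + 3589381/1307738 = ((1/2)*(2/65)*(621 + 455/2))/(((1/7)*(-1/465))) + 3589381*(1/1307738) = ((1/2)*(2/65)*(1697/2))/(-1/3255) + 3589381/1307738 = (1697/130)*(-3255) + 3589381/1307738 = -1104747/26 + 3589381/1307738 = -361156577095/8500297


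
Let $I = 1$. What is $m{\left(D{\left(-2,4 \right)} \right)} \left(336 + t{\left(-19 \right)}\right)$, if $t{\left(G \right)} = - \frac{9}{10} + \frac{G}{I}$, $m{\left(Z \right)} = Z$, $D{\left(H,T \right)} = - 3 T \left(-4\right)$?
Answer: $\frac{75864}{5} \approx 15173.0$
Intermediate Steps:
$D{\left(H,T \right)} = 12 T$
$t{\left(G \right)} = - \frac{9}{10} + G$ ($t{\left(G \right)} = - \frac{9}{10} + \frac{G}{1} = \left(-9\right) \frac{1}{10} + G 1 = - \frac{9}{10} + G$)
$m{\left(D{\left(-2,4 \right)} \right)} \left(336 + t{\left(-19 \right)}\right) = 12 \cdot 4 \left(336 - \frac{199}{10}\right) = 48 \left(336 - \frac{199}{10}\right) = 48 \cdot \frac{3161}{10} = \frac{75864}{5}$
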